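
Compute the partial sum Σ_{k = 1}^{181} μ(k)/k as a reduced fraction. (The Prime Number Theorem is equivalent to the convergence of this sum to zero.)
Σ μ(k)/k = -55899517432623235554411607600017313811576767641103296860860299685947631/5397346292805549782720214077673687806275517530364350655459511599582614290

Values of μ(k) for 1 ≤ k ≤ 181: μ(1) = 1, μ(2) = -1, μ(3) = -1, μ(5) = -1, μ(6) = 1, μ(7) = -1, μ(10) = 1, μ(11) = -1, μ(13) = -1, μ(14) = 1, μ(15) = 1, μ(17) = -1, μ(19) = -1, μ(21) = 1, μ(22) = 1, μ(23) = -1, μ(26) = 1, μ(29) = -1, μ(30) = -1, μ(31) = -1, μ(33) = 1, μ(34) = 1, μ(35) = 1, μ(37) = -1, μ(38) = 1, μ(39) = 1, μ(41) = -1, μ(42) = -1, μ(43) = -1, μ(46) = 1, μ(47) = -1, μ(51) = 1, μ(53) = -1, μ(55) = 1, μ(57) = 1, μ(58) = 1, μ(59) = -1, μ(61) = -1, μ(62) = 1, μ(65) = 1, μ(66) = -1, μ(67) = -1, μ(69) = 1, μ(70) = -1, μ(71) = -1, μ(73) = -1, μ(74) = 1, μ(77) = 1, μ(78) = -1, μ(79) = -1, μ(82) = 1, μ(83) = -1, μ(85) = 1, μ(86) = 1, μ(87) = 1, μ(89) = -1, μ(91) = 1, μ(93) = 1, μ(94) = 1, μ(95) = 1, μ(97) = -1, μ(101) = -1, μ(102) = -1, μ(103) = -1, μ(105) = -1, μ(106) = 1, μ(107) = -1, μ(109) = -1, μ(110) = -1, μ(111) = 1, μ(113) = -1, μ(114) = -1, μ(115) = 1, μ(118) = 1, μ(119) = 1, μ(122) = 1, μ(123) = 1, μ(127) = -1, μ(129) = 1, μ(130) = -1, μ(131) = -1, μ(133) = 1, μ(134) = 1, μ(137) = -1, μ(138) = -1, μ(139) = -1, μ(141) = 1, μ(142) = 1, μ(143) = 1, μ(145) = 1, μ(146) = 1, μ(149) = -1, μ(151) = -1, μ(154) = -1, μ(155) = 1, μ(157) = -1, μ(158) = 1, μ(159) = 1, μ(161) = 1, μ(163) = -1, μ(165) = -1, μ(166) = 1, μ(167) = -1, μ(170) = -1, μ(173) = -1, μ(174) = -1, μ(177) = 1, μ(178) = 1, μ(179) = -1, μ(181) = -1, with μ = 0 on non-squarefree integers. Summing μ(k)/k for k where μ(k) ≠ 0 gives -55899517432623235554411607600017313811576767641103296860860299685947631/5397346292805549782720214077673687806275517530364350655459511599582614290 ≈ -0.0104. (PNT ⟺ this sum → 0 as n → ∞.)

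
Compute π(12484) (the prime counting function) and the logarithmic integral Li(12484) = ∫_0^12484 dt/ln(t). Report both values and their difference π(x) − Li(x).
π(12484) = 1489;  Li(12484) ≈ 1512.52;  π(x) − Li(x) ≈ -23.52.

Direct count of primes ≤ 12484 gives π(12484) = 1489. Numerical evaluation of the logarithmic integral gives Li(12484) ≈ 1512.52. The difference π(x) − Li(x) ≈ -23.52 is typically negative for small/moderate x (Li(x) overestimates), though Littlewood's theorem shows this sign changes infinitely often.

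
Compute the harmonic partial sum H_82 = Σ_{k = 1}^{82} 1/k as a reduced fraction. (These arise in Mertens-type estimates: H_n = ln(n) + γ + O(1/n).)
H_82 = 44139711531918267321142140457772773/8845597978580177157715301537899200

Direct summation: H_82 = 1 + 1/2 + ... + 1/82. The least common denominator is lcm(1, ..., 82) = 97301577764381948734868316916891200; over this denominator the numerator is 97301577764381948734868316916891200 + 48650788882190974367434158458445600 + 32433859254793982911622772305630400 + 24325394441095487183717079229222800 + 19460315552876389746973663383378240 + 16216929627396991455811386152815200 + 13900225394911706962124045273841600 + 12162697220547743591858539614611400 + 10811286418264660970540924101876800 + 9730157776438194873486831691689120 + 8845597978580177157715301537899200 + 8108464813698495727905693076407600 + 7484736751106303748836024378222400 + 6950112697455853481062022636920800 + 6486771850958796582324554461126080 + 6081348610273871795929269807305700 + 5723622221434232278521665700993600 + 5405643209132330485270462050938400 + 5121135671809576249203595627204800 + 4865078888219097436743415845844560 + 4633408464970568987374681757947200 + 4422798989290088578857650768949600 + 4230503381060084727602970300734400 + 4054232406849247863952846538203800 + 3892063110575277949394732676675648 + 3742368375553151874418012189111200 + 3603762139421553656846974700625600 + 3475056348727926740531011318460400 + 3355226819461446508098907479892800 + 3243385925479398291162277230563040 + 3138760573044578991447365061835200 + 3040674305136935897964634903652850 + 2948532659526725719238433845966400 + 2861811110717116139260832850496800 + 2780045078982341392424809054768320 + 2702821604566165242635231025469200 + 2629772372010322938780224781537600 + 2560567835904788124601797813602400 + 2494912250368767916278674792740800 + 2432539444109548718371707922922280 + 2373209213765413383777276022363200 + 2316704232485284493687340878973600 + 2262827389869347644996937602718400 + 2211399494645044289428825384474800 + 2162257283652932194108184820375360 + 2115251690530042363801485150367200 + 2070246335412381887975921636529600 + 2027116203424623931976423269101900 + 1985746484987386708874863610548800 + 1946031555287638974697366338337824 + 1907874073811410759507221900331200 + 1871184187776575937209006094555600 + 1835878825743055636506949375790400 + 1801881069710776828423487350312800 + 1769119595716035431543060307579840 + 1737528174363963370265505659230200 + 1707045223936525416401198542401600 + 1677613409730723254049453739946400 + 1649179284142066927709632490116800 + 1621692962739699145581138615281520 + 1595107832202982766145382244539200 + 1569380286522289495723682530917600 + 1544469488323522995791560585982400 + 1520337152568467948982317451826425 + 1496947350221260749767204875644480 + 1474266329763362859619216922983200 + 1452262354692267891565198759953600 + 1430905555358558069630416425248400 + 1410167793686694909200990100244800 + 1390022539491170696212404527384160 + 1370444757244816179364342491787200 + 1351410802283082621317615512734600 + 1332898325539478749792716670094400 + 1314886186005161469390112390768800 + 1297354370191759316464910892225216 + 1280283917952394062300898906801200 + 1263656854082882451102185933985600 + 1247456125184383958139337396370400 + 1231665541321290490314788821732800 + 1216269722054774359185853961461140 + 1201254046473851218948991566875200 + 1186604606882706691888638011181600 = 485536826851100940532563545035500503, so H_82 = 485536826851100940532563545035500503/97301577764381948734868316916891200; reducing by gcd(485536826851100940532563545035500503, 97301577764381948734868316916891200) = 11 gives 44139711531918267321142140457772773/8845597978580177157715301537899200 ≈ 4.99002. (The PNT-adjacent estimate ln(82) + γ ≈ 4.98393 matches within O(1/n).)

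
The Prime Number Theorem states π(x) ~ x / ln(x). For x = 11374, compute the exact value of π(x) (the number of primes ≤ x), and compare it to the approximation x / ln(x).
π(11374) = 1373;  x/ln(x) ≈ 1217.89;  relative error ≈ 11.30%.

Directly count primes up to 11374: π(11374) = 1373. The PNT approximation gives 11374/ln(11374) ≈ 11374/9.33909 ≈ 1217.89. Relative error (π(x) − x/ln(x)) / π(x) ≈ 11.30%; the approximation is known to undercount slightly (Li(x) is a better estimate).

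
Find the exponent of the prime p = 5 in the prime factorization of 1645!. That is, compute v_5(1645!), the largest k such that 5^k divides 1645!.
v_5(1645!) = 409

Legendre's formula: v_p(n!) = Σ_{k ≥ 1} ⌊n / p^k⌋. For p = 5, n = 1645, the terms are:
  ⌊1645/5^1⌋ = ⌊1645/5⌋ = 329
  ⌊1645/5^2⌋ = ⌊1645/25⌋ = 65
  ⌊1645/5^3⌋ = ⌊1645/125⌋ = 13
  ⌊1645/5^4⌋ = ⌊1645/625⌋ = 2
(the next term ⌊1645/5^5⌋ = 0, terminating the sum). Summing: v_5(1645!) = 329 + 65 + 13 + 2 = 409.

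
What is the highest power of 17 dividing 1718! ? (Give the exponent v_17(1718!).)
v_17(1718!) = 106

Legendre's formula: v_p(n!) = Σ_{k ≥ 1} ⌊n / p^k⌋. For p = 17, n = 1718, the terms are:
  ⌊1718/17^1⌋ = ⌊1718/17⌋ = 101
  ⌊1718/17^2⌋ = ⌊1718/289⌋ = 5
(the next term ⌊1718/17^3⌋ = 0, terminating the sum). Summing: v_17(1718!) = 101 + 5 = 106.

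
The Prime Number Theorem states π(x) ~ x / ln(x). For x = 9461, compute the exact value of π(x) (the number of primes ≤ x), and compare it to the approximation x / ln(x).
π(9461) = 1171;  x/ln(x) ≈ 1033.43;  relative error ≈ 11.75%.

Directly count primes up to 9461: π(9461) = 1171. The PNT approximation gives 9461/ln(9461) ≈ 9461/9.15493 ≈ 1033.43. Relative error (π(x) − x/ln(x)) / π(x) ≈ 11.75%; the approximation is known to undercount slightly (Li(x) is a better estimate).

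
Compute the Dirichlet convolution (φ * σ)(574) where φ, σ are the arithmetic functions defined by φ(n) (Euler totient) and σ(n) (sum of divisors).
(φ * σ)(574) = 4592

Divisors of 574: [1, 2, 7, 14, 41, 82, 287, 574]. For each d | 574:
  d = 1: φ(1) · σ(574/1) = 1 · 1008 = 1008
  d = 2: φ(2) · σ(574/2) = 1 · 336 = 336
  d = 7: φ(7) · σ(574/7) = 6 · 126 = 756
  d = 14: φ(14) · σ(574/14) = 6 · 42 = 252
  d = 41: φ(41) · σ(574/41) = 40 · 24 = 960
  d = 82: φ(82) · σ(574/82) = 40 · 8 = 320
  d = 287: φ(287) · σ(574/287) = 240 · 3 = 720
  d = 574: φ(574) · σ(574/574) = 240 · 1 = 240
Summing: (φ * σ)(574) = 1008 + 336 + 756 + 252 + 960 + 320 + 720 + 240 = 4592.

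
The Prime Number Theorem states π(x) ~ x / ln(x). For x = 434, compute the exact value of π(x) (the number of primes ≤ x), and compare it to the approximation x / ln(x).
π(434) = 84;  x/ln(x) ≈ 71.46;  relative error ≈ 14.92%.

Directly count primes up to 434: π(434) = 84. The PNT approximation gives 434/ln(434) ≈ 434/6.07304 ≈ 71.46. Relative error (π(x) − x/ln(x)) / π(x) ≈ 14.92%; the approximation is known to undercount slightly (Li(x) is a better estimate).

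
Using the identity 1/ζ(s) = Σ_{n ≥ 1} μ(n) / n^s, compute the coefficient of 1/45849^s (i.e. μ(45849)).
μ(45849) = 1

Factor n = 45849 = 3 · 17 · 29 · 31. μ(n) = 0 if any exponent ≥ 2 (not squarefree); otherwise μ(n) = (−1)^{ω(n)} where ω(n) is the number of distinct prime factors. Applying: μ(45849) = 1.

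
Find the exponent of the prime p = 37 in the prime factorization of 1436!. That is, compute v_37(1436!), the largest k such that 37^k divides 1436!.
v_37(1436!) = 39

Legendre's formula: v_p(n!) = Σ_{k ≥ 1} ⌊n / p^k⌋. For p = 37, n = 1436, the terms are:
  ⌊1436/37^1⌋ = ⌊1436/37⌋ = 38
  ⌊1436/37^2⌋ = ⌊1436/1369⌋ = 1
(the next term ⌊1436/37^3⌋ = 0, terminating the sum). Summing: v_37(1436!) = 38 + 1 = 39.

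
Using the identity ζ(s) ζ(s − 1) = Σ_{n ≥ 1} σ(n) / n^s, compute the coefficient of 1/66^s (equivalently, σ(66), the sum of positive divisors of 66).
σ(66) = 144

In the product (Σ m^0/m^s)(Σ k / k^s) = Σ (Σ_{d | n} d) / n^s, the coefficient of 1/n^s is σ(n) = Σ_{d | n} d. For n = 66, divisors are [1, 2, 3, 6, 11, 22, 33, 66]; summing: σ(66) = 144.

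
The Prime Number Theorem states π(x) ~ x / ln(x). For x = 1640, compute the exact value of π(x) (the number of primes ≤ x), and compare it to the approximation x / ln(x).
π(1640) = 259;  x/ln(x) ≈ 221.55;  relative error ≈ 14.46%.

Directly count primes up to 1640: π(1640) = 259. The PNT approximation gives 1640/ln(1640) ≈ 1640/7.40245 ≈ 221.55. Relative error (π(x) − x/ln(x)) / π(x) ≈ 14.46%; the approximation is known to undercount slightly (Li(x) is a better estimate).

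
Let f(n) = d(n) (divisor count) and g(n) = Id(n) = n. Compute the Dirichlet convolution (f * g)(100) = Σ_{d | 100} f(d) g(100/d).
(d * Id)(100) = 418

Divisors of 100: [1, 2, 4, 5, 10, 20, 25, 50, 100]. For each d | 100:
  d = 1: d(1) · Id(100/1) = 1 · 100 = 100
  d = 2: d(2) · Id(100/2) = 2 · 50 = 100
  d = 4: d(4) · Id(100/4) = 3 · 25 = 75
  d = 5: d(5) · Id(100/5) = 2 · 20 = 40
  d = 10: d(10) · Id(100/10) = 4 · 10 = 40
  d = 20: d(20) · Id(100/20) = 6 · 5 = 30
  d = 25: d(25) · Id(100/25) = 3 · 4 = 12
  d = 50: d(50) · Id(100/50) = 6 · 2 = 12
  d = 100: d(100) · Id(100/100) = 9 · 1 = 9
Summing: (d * Id)(100) = 100 + 100 + 75 + 40 + 40 + 30 + 12 + 12 + 9 = 418.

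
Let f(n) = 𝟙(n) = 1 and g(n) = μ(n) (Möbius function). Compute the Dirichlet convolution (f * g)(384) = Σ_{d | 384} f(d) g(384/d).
(𝟙 * μ)(384) = 0

Divisors of 384: [1, 2, 3, 4, 6, 8, 12, 16, 24, 32, 48, 64, 96, 128, 192, 384]. For each d | 384:
  d = 1: 𝟙(1) · μ(384/1) = 1 · 0 = 0
  d = 2: 𝟙(2) · μ(384/2) = 1 · 0 = 0
  d = 3: 𝟙(3) · μ(384/3) = 1 · 0 = 0
  d = 4: 𝟙(4) · μ(384/4) = 1 · 0 = 0
  d = 6: 𝟙(6) · μ(384/6) = 1 · 0 = 0
  d = 8: 𝟙(8) · μ(384/8) = 1 · 0 = 0
  d = 12: 𝟙(12) · μ(384/12) = 1 · 0 = 0
  d = 16: 𝟙(16) · μ(384/16) = 1 · 0 = 0
  d = 24: 𝟙(24) · μ(384/24) = 1 · 0 = 0
  d = 32: 𝟙(32) · μ(384/32) = 1 · 0 = 0
  d = 48: 𝟙(48) · μ(384/48) = 1 · 0 = 0
  d = 64: 𝟙(64) · μ(384/64) = 1 · 1 = 1
  d = 96: 𝟙(96) · μ(384/96) = 1 · 0 = 0
  d = 128: 𝟙(128) · μ(384/128) = 1 · -1 = -1
  d = 192: 𝟙(192) · μ(384/192) = 1 · -1 = -1
  d = 384: 𝟙(384) · μ(384/384) = 1 · 1 = 1
Summing: (𝟙 * μ)(384) = 0 + 0 + 0 + 0 + 0 + 0 + 0 + 0 + 0 + 0 + 0 + 1 + 0 + -1 + -1 + 1 = 0.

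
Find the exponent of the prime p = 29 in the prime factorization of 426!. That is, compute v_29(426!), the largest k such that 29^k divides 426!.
v_29(426!) = 14

Legendre's formula: v_p(n!) = Σ_{k ≥ 1} ⌊n / p^k⌋. For p = 29, n = 426, the terms are:
  ⌊426/29^1⌋ = ⌊426/29⌋ = 14
(the next term ⌊426/29^2⌋ = 0, terminating the sum). Summing: v_29(426!) = 14 = 14.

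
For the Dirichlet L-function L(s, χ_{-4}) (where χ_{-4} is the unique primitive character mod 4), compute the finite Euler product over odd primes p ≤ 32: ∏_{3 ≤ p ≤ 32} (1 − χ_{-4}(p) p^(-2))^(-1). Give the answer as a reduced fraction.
∏ = 70163108671177093/76623095660544000

The odd primes p ≤ 32 are [3, 5, 7, 11, 13, 17, 19, 23, 29, 31]. For each, χ(p) = 1 if p ≡ 1 mod 4, χ(p) = −1 if p ≡ 3 mod 4. Taking (1 − χ(p)/p^2)^(-1) = p^2/(p^2 − χ(p)): (1 − (-1)/3^2)^(-1) · (1 − (1)/5^2)^(-1) · (1 − (-1)/7^2)^(-1) · (1 − (-1)/11^2)^(-1) · (1 − (1)/13^2)^(-1) · (1 − (1)/17^2)^(-1) · (1 − (-1)/19^2)^(-1) · (1 − (-1)/23^2)^(-1) · (1 − (1)/29^2)^(-1) · (1 − (-1)/31^2)^(-1) = 70163108671177093/76623095660544000.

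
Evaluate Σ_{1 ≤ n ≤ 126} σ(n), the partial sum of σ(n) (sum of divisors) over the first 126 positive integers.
Σ_{n ≤ 126} σ(n) = 13152

Compute σ(n) for each 1 ≤ n ≤ 126: σ(1) = 1, σ(2) = 3, σ(3) = 4, σ(4) = 7, σ(5) = 6, σ(6) = 12, σ(7) = 8, σ(8) = 15, σ(9) = 13, σ(10) = 18, σ(11) = 12, σ(12) = 28, σ(13) = 14, σ(14) = 24, σ(15) = 24, σ(16) = 31, σ(17) = 18, σ(18) = 39, σ(19) = 20, σ(20) = 42, σ(21) = 32, σ(22) = 36, σ(23) = 24, σ(24) = 60, σ(25) = 31, σ(26) = 42, σ(27) = 40, σ(28) = 56, σ(29) = 30, σ(30) = 72, σ(31) = 32, σ(32) = 63, σ(33) = 48, σ(34) = 54, σ(35) = 48, σ(36) = 91, σ(37) = 38, σ(38) = 60, σ(39) = 56, σ(40) = 90, σ(41) = 42, σ(42) = 96, σ(43) = 44, σ(44) = 84, σ(45) = 78, σ(46) = 72, σ(47) = 48, σ(48) = 124, σ(49) = 57, σ(50) = 93, σ(51) = 72, σ(52) = 98, σ(53) = 54, σ(54) = 120, σ(55) = 72, σ(56) = 120, σ(57) = 80, σ(58) = 90, σ(59) = 60, σ(60) = 168, σ(61) = 62, σ(62) = 96, σ(63) = 104, σ(64) = 127, σ(65) = 84, σ(66) = 144, σ(67) = 68, σ(68) = 126, σ(69) = 96, σ(70) = 144, σ(71) = 72, σ(72) = 195, σ(73) = 74, σ(74) = 114, σ(75) = 124, σ(76) = 140, σ(77) = 96, σ(78) = 168, σ(79) = 80, σ(80) = 186, σ(81) = 121, σ(82) = 126, σ(83) = 84, σ(84) = 224, σ(85) = 108, σ(86) = 132, σ(87) = 120, σ(88) = 180, σ(89) = 90, σ(90) = 234, σ(91) = 112, σ(92) = 168, σ(93) = 128, σ(94) = 144, σ(95) = 120, σ(96) = 252, σ(97) = 98, σ(98) = 171, σ(99) = 156, σ(100) = 217, σ(101) = 102, σ(102) = 216, σ(103) = 104, σ(104) = 210, σ(105) = 192, σ(106) = 162, σ(107) = 108, σ(108) = 280, σ(109) = 110, σ(110) = 216, σ(111) = 152, σ(112) = 248, σ(113) = 114, σ(114) = 240, σ(115) = 144, σ(116) = 210, σ(117) = 182, σ(118) = 180, σ(119) = 144, σ(120) = 360, σ(121) = 133, σ(122) = 186, σ(123) = 168, σ(124) = 224, σ(125) = 156, σ(126) = 312. Summing all 126 values: 13152. (Average order: Σ_{n ≤ x} σ(n) ~ (π²/12) x². For x = 126, (π²/12)·126² ≈ 13057.49.)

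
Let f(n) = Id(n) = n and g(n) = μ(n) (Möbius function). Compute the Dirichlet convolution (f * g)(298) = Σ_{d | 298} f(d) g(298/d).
(Id * μ)(298) = 148

Divisors of 298: [1, 2, 149, 298]. For each d | 298:
  d = 1: Id(1) · μ(298/1) = 1 · 1 = 1
  d = 2: Id(2) · μ(298/2) = 2 · -1 = -2
  d = 149: Id(149) · μ(298/149) = 149 · -1 = -149
  d = 298: Id(298) · μ(298/298) = 298 · 1 = 298
Summing: (Id * μ)(298) = 1 + -2 + -149 + 298 = 148.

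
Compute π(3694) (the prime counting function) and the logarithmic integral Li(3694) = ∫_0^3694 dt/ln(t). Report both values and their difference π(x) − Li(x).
π(3694) = 515;  Li(3694) ≈ 528.29;  π(x) − Li(x) ≈ -13.29.

Direct count of primes ≤ 3694 gives π(3694) = 515. Numerical evaluation of the logarithmic integral gives Li(3694) ≈ 528.29. The difference π(x) − Li(x) ≈ -13.29 is typically negative for small/moderate x (Li(x) overestimates), though Littlewood's theorem shows this sign changes infinitely often.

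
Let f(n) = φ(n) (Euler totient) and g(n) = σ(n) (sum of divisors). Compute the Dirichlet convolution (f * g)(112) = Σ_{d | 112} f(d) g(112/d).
(φ * σ)(112) = 1120

Divisors of 112: [1, 2, 4, 7, 8, 14, 16, 28, 56, 112]. For each d | 112:
  d = 1: φ(1) · σ(112/1) = 1 · 248 = 248
  d = 2: φ(2) · σ(112/2) = 1 · 120 = 120
  d = 4: φ(4) · σ(112/4) = 2 · 56 = 112
  d = 7: φ(7) · σ(112/7) = 6 · 31 = 186
  d = 8: φ(8) · σ(112/8) = 4 · 24 = 96
  d = 14: φ(14) · σ(112/14) = 6 · 15 = 90
  d = 16: φ(16) · σ(112/16) = 8 · 8 = 64
  d = 28: φ(28) · σ(112/28) = 12 · 7 = 84
  d = 56: φ(56) · σ(112/56) = 24 · 3 = 72
  d = 112: φ(112) · σ(112/112) = 48 · 1 = 48
Summing: (φ * σ)(112) = 248 + 120 + 112 + 186 + 96 + 90 + 64 + 84 + 72 + 48 = 1120.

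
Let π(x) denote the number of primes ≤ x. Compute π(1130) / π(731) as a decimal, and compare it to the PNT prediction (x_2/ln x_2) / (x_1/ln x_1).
π(1130)/π(731) = 189/129 ≈ 1.4651;  PNT prediction ≈ 1.4501.

π(731) = 129 and π(1130) = 189, so π(1130)/π(731) ≈ 1.4651. The PNT-predicted ratio is (1130/ln(1130)) / (731/ln(731)) ≈ 1.4501. The two agree to within a few percent, as expected.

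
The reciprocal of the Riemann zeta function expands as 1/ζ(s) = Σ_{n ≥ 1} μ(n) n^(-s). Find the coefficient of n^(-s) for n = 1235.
μ(1235) = -1

Factor n = 1235 = 5 · 13 · 19. μ(n) = 0 if any exponent ≥ 2 (not squarefree); otherwise μ(n) = (−1)^{ω(n)} where ω(n) is the number of distinct prime factors. Applying: μ(1235) = -1.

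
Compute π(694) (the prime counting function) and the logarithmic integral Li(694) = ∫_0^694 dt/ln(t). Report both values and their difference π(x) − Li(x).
π(694) = 125;  Li(694) ≈ 132.17;  π(x) − Li(x) ≈ -7.17.

Direct count of primes ≤ 694 gives π(694) = 125. Numerical evaluation of the logarithmic integral gives Li(694) ≈ 132.17. The difference π(x) − Li(x) ≈ -7.17 is typically negative for small/moderate x (Li(x) overestimates), though Littlewood's theorem shows this sign changes infinitely often.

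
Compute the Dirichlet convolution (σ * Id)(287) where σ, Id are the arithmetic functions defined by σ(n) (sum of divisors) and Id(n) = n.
(σ * Id)(287) = 1245

Divisors of 287: [1, 7, 41, 287]. For each d | 287:
  d = 1: σ(1) · Id(287/1) = 1 · 287 = 287
  d = 7: σ(7) · Id(287/7) = 8 · 41 = 328
  d = 41: σ(41) · Id(287/41) = 42 · 7 = 294
  d = 287: σ(287) · Id(287/287) = 336 · 1 = 336
Summing: (σ * Id)(287) = 287 + 328 + 294 + 336 = 1245.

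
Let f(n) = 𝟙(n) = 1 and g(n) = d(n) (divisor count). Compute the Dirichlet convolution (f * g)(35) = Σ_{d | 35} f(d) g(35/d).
(𝟙 * d)(35) = 9

Divisors of 35: [1, 5, 7, 35]. For each d | 35:
  d = 1: 𝟙(1) · d(35/1) = 1 · 4 = 4
  d = 5: 𝟙(5) · d(35/5) = 1 · 2 = 2
  d = 7: 𝟙(7) · d(35/7) = 1 · 2 = 2
  d = 35: 𝟙(35) · d(35/35) = 1 · 1 = 1
Summing: (𝟙 * d)(35) = 4 + 2 + 2 + 1 = 9.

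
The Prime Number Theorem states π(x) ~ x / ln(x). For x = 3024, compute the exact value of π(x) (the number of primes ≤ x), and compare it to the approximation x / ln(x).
π(3024) = 434;  x/ln(x) ≈ 377.32;  relative error ≈ 13.06%.

Directly count primes up to 3024: π(3024) = 434. The PNT approximation gives 3024/ln(3024) ≈ 3024/8.01434 ≈ 377.32. Relative error (π(x) − x/ln(x)) / π(x) ≈ 13.06%; the approximation is known to undercount slightly (Li(x) is a better estimate).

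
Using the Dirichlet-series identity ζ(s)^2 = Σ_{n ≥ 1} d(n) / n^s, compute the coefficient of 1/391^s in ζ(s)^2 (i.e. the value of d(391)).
d(391) = 4

ζ(s)^2 = (Σ 1/m^s)(Σ 1/k^s). The coefficient of 1/n^s in the product is the number of ordered pairs (m, k) with mk = n, which equals d(n). For n = 391, divisors are [1, 17, 23, 391], so d(391) = 4.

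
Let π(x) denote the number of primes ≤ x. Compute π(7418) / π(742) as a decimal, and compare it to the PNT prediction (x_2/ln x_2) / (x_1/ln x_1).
π(7418)/π(742) = 941/131 ≈ 7.1832;  PNT prediction ≈ 7.4145.

π(742) = 131 and π(7418) = 941, so π(7418)/π(742) ≈ 7.1832. The PNT-predicted ratio is (7418/ln(7418)) / (742/ln(742)) ≈ 7.4145. The two agree to within a few percent, as expected.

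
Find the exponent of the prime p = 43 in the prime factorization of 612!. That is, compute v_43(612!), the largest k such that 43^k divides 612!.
v_43(612!) = 14

Legendre's formula: v_p(n!) = Σ_{k ≥ 1} ⌊n / p^k⌋. For p = 43, n = 612, the terms are:
  ⌊612/43^1⌋ = ⌊612/43⌋ = 14
(the next term ⌊612/43^2⌋ = 0, terminating the sum). Summing: v_43(612!) = 14 = 14.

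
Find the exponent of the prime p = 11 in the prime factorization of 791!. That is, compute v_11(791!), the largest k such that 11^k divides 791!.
v_11(791!) = 77

Legendre's formula: v_p(n!) = Σ_{k ≥ 1} ⌊n / p^k⌋. For p = 11, n = 791, the terms are:
  ⌊791/11^1⌋ = ⌊791/11⌋ = 71
  ⌊791/11^2⌋ = ⌊791/121⌋ = 6
(the next term ⌊791/11^3⌋ = 0, terminating the sum). Summing: v_11(791!) = 71 + 6 = 77.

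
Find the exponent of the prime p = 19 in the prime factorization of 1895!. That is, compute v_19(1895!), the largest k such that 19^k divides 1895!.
v_19(1895!) = 104

Legendre's formula: v_p(n!) = Σ_{k ≥ 1} ⌊n / p^k⌋. For p = 19, n = 1895, the terms are:
  ⌊1895/19^1⌋ = ⌊1895/19⌋ = 99
  ⌊1895/19^2⌋ = ⌊1895/361⌋ = 5
(the next term ⌊1895/19^3⌋ = 0, terminating the sum). Summing: v_19(1895!) = 99 + 5 = 104.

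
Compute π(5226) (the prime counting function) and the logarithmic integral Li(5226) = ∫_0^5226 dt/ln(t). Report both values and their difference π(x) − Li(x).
π(5226) = 693;  Li(5226) ≈ 710.75;  π(x) − Li(x) ≈ -17.75.

Direct count of primes ≤ 5226 gives π(5226) = 693. Numerical evaluation of the logarithmic integral gives Li(5226) ≈ 710.75. The difference π(x) − Li(x) ≈ -17.75 is typically negative for small/moderate x (Li(x) overestimates), though Littlewood's theorem shows this sign changes infinitely often.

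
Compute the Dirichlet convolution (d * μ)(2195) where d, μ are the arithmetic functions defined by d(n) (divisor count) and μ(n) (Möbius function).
(d * μ)(2195) = 1

Divisors of 2195: [1, 5, 439, 2195]. For each d | 2195:
  d = 1: d(1) · μ(2195/1) = 1 · 1 = 1
  d = 5: d(5) · μ(2195/5) = 2 · -1 = -2
  d = 439: d(439) · μ(2195/439) = 2 · -1 = -2
  d = 2195: d(2195) · μ(2195/2195) = 4 · 1 = 4
Summing: (d * μ)(2195) = 1 + -2 + -2 + 4 = 1.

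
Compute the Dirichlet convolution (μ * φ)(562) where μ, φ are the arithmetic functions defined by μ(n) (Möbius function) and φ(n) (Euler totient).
(μ * φ)(562) = 0

Divisors of 562: [1, 2, 281, 562]. For each d | 562:
  d = 1: μ(1) · φ(562/1) = 1 · 280 = 280
  d = 2: μ(2) · φ(562/2) = -1 · 280 = -280
  d = 281: μ(281) · φ(562/281) = -1 · 1 = -1
  d = 562: μ(562) · φ(562/562) = 1 · 1 = 1
Summing: (μ * φ)(562) = 280 + -280 + -1 + 1 = 0.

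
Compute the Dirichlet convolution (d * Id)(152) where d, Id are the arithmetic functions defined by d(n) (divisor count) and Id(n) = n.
(d * Id)(152) = 546

Divisors of 152: [1, 2, 4, 8, 19, 38, 76, 152]. For each d | 152:
  d = 1: d(1) · Id(152/1) = 1 · 152 = 152
  d = 2: d(2) · Id(152/2) = 2 · 76 = 152
  d = 4: d(4) · Id(152/4) = 3 · 38 = 114
  d = 8: d(8) · Id(152/8) = 4 · 19 = 76
  d = 19: d(19) · Id(152/19) = 2 · 8 = 16
  d = 38: d(38) · Id(152/38) = 4 · 4 = 16
  d = 76: d(76) · Id(152/76) = 6 · 2 = 12
  d = 152: d(152) · Id(152/152) = 8 · 1 = 8
Summing: (d * Id)(152) = 152 + 152 + 114 + 76 + 16 + 16 + 12 + 8 = 546.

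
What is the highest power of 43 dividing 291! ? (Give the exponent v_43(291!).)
v_43(291!) = 6

Legendre's formula: v_p(n!) = Σ_{k ≥ 1} ⌊n / p^k⌋. For p = 43, n = 291, the terms are:
  ⌊291/43^1⌋ = ⌊291/43⌋ = 6
(the next term ⌊291/43^2⌋ = 0, terminating the sum). Summing: v_43(291!) = 6 = 6.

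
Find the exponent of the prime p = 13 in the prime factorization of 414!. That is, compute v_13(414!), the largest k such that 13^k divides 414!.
v_13(414!) = 33

Legendre's formula: v_p(n!) = Σ_{k ≥ 1} ⌊n / p^k⌋. For p = 13, n = 414, the terms are:
  ⌊414/13^1⌋ = ⌊414/13⌋ = 31
  ⌊414/13^2⌋ = ⌊414/169⌋ = 2
(the next term ⌊414/13^3⌋ = 0, terminating the sum). Summing: v_13(414!) = 31 + 2 = 33.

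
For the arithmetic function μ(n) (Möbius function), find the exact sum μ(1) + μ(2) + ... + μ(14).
Σ_{n ≤ 14} μ(n) = -2

Compute μ(n) for each 1 ≤ n ≤ 14: μ(1) = 1, μ(2) = -1, μ(3) = -1, μ(4) = 0, μ(5) = -1, μ(6) = 1, μ(7) = -1, μ(8) = 0, μ(9) = 0, μ(10) = 1, μ(11) = -1, μ(12) = 0, μ(13) = -1, μ(14) = 1. Summing all 14 values: -2. (Mertens function M(x) = Σ_{n ≤ x} μ(n); on average M(x) should be small (PNT ⟺ M(x) = o(x)).)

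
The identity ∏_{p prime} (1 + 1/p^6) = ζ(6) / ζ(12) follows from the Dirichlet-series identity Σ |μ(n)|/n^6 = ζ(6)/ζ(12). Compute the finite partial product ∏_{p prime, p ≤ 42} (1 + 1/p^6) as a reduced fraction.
∏ = 7958626871003917876889084093955382653190108443234150059181332800/7824878040211751626556251123873113951642227867268398620083160521

The primes p ≤ 42 are [2, 3, 5, 7, 11, 13, 17, 19, 23, 29, 31, 37, 41]. For each, (1 + 1/p^6) = (p^6 + 1)/p^6. Multiplying these fractions over p ∈ [2, 3, 5, 7, 11, 13, 17, 19, 23, 29, 31, 37, 41] gives 7958626871003917876889084093955382653190108443234150059181332800/7824878040211751626556251123873113951642227867268398620083160521. (In the limit P → ∞ this tends to ζ(6)/ζ(12).)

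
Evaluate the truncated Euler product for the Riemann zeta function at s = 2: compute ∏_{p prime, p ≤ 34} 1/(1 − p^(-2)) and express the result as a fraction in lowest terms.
∏ = 82920037520482019/50722704772300800

The primes p ≤ 34 are [2, 3, 5, 7, 11, 13, 17, 19, 23, 29, 31]. For each prime, (1 − 1/p^2)^(-1) = p^2 / (p^2 − 1). The product is (1 − 1/2^2)^(-1), (1 − 1/3^2)^(-1), (1 − 1/5^2)^(-1), (1 − 1/7^2)^(-1), (1 − 1/11^2)^(-1), (1 − 1/13^2)^(-1), (1 − 1/17^2)^(-1), (1 − 1/19^2)^(-1), (1 − 1/23^2)^(-1), (1 − 1/29^2)^(-1), (1 − 1/31^2)^(-1) = ∏ p^2 / (p^2 − 1) = 82920037520482019/50722704772300800.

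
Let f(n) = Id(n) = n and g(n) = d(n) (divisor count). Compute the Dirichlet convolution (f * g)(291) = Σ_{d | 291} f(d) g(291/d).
(Id * d)(291) = 495

Divisors of 291: [1, 3, 97, 291]. For each d | 291:
  d = 1: Id(1) · d(291/1) = 1 · 4 = 4
  d = 3: Id(3) · d(291/3) = 3 · 2 = 6
  d = 97: Id(97) · d(291/97) = 97 · 2 = 194
  d = 291: Id(291) · d(291/291) = 291 · 1 = 291
Summing: (Id * d)(291) = 4 + 6 + 194 + 291 = 495.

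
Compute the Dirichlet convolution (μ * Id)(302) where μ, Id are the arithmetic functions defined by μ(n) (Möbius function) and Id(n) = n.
(μ * Id)(302) = 150

Divisors of 302: [1, 2, 151, 302]. For each d | 302:
  d = 1: μ(1) · Id(302/1) = 1 · 302 = 302
  d = 2: μ(2) · Id(302/2) = -1 · 151 = -151
  d = 151: μ(151) · Id(302/151) = -1 · 2 = -2
  d = 302: μ(302) · Id(302/302) = 1 · 1 = 1
Summing: (μ * Id)(302) = 302 + -151 + -2 + 1 = 150.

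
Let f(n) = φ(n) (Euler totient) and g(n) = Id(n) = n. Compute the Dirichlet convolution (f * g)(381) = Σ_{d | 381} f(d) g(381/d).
(φ * Id)(381) = 1265

Divisors of 381: [1, 3, 127, 381]. For each d | 381:
  d = 1: φ(1) · Id(381/1) = 1 · 381 = 381
  d = 3: φ(3) · Id(381/3) = 2 · 127 = 254
  d = 127: φ(127) · Id(381/127) = 126 · 3 = 378
  d = 381: φ(381) · Id(381/381) = 252 · 1 = 252
Summing: (φ * Id)(381) = 381 + 254 + 378 + 252 = 1265.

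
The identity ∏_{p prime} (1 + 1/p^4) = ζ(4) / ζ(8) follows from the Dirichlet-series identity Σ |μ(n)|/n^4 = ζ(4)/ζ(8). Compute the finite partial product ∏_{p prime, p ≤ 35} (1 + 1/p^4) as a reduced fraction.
∏ = 377183486665353545574471751056805902016576/349915921480385530721123181536044923530625

The primes p ≤ 35 are [2, 3, 5, 7, 11, 13, 17, 19, 23, 29, 31]. For each, (1 + 1/p^4) = (p^4 + 1)/p^4. Multiplying these fractions over p ∈ [2, 3, 5, 7, 11, 13, 17, 19, 23, 29, 31] gives 377183486665353545574471751056805902016576/349915921480385530721123181536044923530625. (In the limit P → ∞ this tends to ζ(4)/ζ(8).)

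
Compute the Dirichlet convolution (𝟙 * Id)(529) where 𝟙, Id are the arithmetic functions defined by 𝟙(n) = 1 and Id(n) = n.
(𝟙 * Id)(529) = 553

Divisors of 529: [1, 23, 529]. For each d | 529:
  d = 1: 𝟙(1) · Id(529/1) = 1 · 529 = 529
  d = 23: 𝟙(23) · Id(529/23) = 1 · 23 = 23
  d = 529: 𝟙(529) · Id(529/529) = 1 · 1 = 1
Summing: (𝟙 * Id)(529) = 529 + 23 + 1 = 553.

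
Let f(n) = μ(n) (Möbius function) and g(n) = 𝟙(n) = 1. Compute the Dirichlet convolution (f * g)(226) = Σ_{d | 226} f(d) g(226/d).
(μ * 𝟙)(226) = 0

Divisors of 226: [1, 2, 113, 226]. For each d | 226:
  d = 1: μ(1) · 𝟙(226/1) = 1 · 1 = 1
  d = 2: μ(2) · 𝟙(226/2) = -1 · 1 = -1
  d = 113: μ(113) · 𝟙(226/113) = -1 · 1 = -1
  d = 226: μ(226) · 𝟙(226/226) = 1 · 1 = 1
Summing: (μ * 𝟙)(226) = 1 + -1 + -1 + 1 = 0.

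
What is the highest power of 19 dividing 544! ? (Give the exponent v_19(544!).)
v_19(544!) = 29

Legendre's formula: v_p(n!) = Σ_{k ≥ 1} ⌊n / p^k⌋. For p = 19, n = 544, the terms are:
  ⌊544/19^1⌋ = ⌊544/19⌋ = 28
  ⌊544/19^2⌋ = ⌊544/361⌋ = 1
(the next term ⌊544/19^3⌋ = 0, terminating the sum). Summing: v_19(544!) = 28 + 1 = 29.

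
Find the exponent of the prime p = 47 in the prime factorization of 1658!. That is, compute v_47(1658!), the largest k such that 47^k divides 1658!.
v_47(1658!) = 35

Legendre's formula: v_p(n!) = Σ_{k ≥ 1} ⌊n / p^k⌋. For p = 47, n = 1658, the terms are:
  ⌊1658/47^1⌋ = ⌊1658/47⌋ = 35
(the next term ⌊1658/47^2⌋ = 0, terminating the sum). Summing: v_47(1658!) = 35 = 35.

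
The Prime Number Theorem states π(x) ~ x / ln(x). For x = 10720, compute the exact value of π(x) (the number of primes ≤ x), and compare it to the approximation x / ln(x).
π(10720) = 1306;  x/ln(x) ≈ 1155.19;  relative error ≈ 11.55%.

Directly count primes up to 10720: π(10720) = 1306. The PNT approximation gives 10720/ln(10720) ≈ 10720/9.27987 ≈ 1155.19. Relative error (π(x) − x/ln(x)) / π(x) ≈ 11.55%; the approximation is known to undercount slightly (Li(x) is a better estimate).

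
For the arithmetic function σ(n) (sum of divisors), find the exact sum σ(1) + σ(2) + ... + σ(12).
Σ_{n ≤ 12} σ(n) = 127

Compute σ(n) for each 1 ≤ n ≤ 12: σ(1) = 1, σ(2) = 3, σ(3) = 4, σ(4) = 7, σ(5) = 6, σ(6) = 12, σ(7) = 8, σ(8) = 15, σ(9) = 13, σ(10) = 18, σ(11) = 12, σ(12) = 28. Summing all 12 values: 127. (Average order: Σ_{n ≤ x} σ(n) ~ (π²/12) x². For x = 12, (π²/12)·12² ≈ 118.44.)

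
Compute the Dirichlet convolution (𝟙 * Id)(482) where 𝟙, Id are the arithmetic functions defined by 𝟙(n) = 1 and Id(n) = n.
(𝟙 * Id)(482) = 726

Divisors of 482: [1, 2, 241, 482]. For each d | 482:
  d = 1: 𝟙(1) · Id(482/1) = 1 · 482 = 482
  d = 2: 𝟙(2) · Id(482/2) = 1 · 241 = 241
  d = 241: 𝟙(241) · Id(482/241) = 1 · 2 = 2
  d = 482: 𝟙(482) · Id(482/482) = 1 · 1 = 1
Summing: (𝟙 * Id)(482) = 482 + 241 + 2 + 1 = 726.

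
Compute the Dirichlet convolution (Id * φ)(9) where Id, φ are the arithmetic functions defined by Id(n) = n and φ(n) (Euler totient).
(Id * φ)(9) = 21

Divisors of 9: [1, 3, 9]. For each d | 9:
  d = 1: Id(1) · φ(9/1) = 1 · 6 = 6
  d = 3: Id(3) · φ(9/3) = 3 · 2 = 6
  d = 9: Id(9) · φ(9/9) = 9 · 1 = 9
Summing: (Id * φ)(9) = 6 + 6 + 9 = 21.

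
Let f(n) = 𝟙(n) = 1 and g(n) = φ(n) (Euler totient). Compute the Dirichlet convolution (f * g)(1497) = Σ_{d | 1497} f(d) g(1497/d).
(𝟙 * φ)(1497) = 1497

Divisors of 1497: [1, 3, 499, 1497]. For each d | 1497:
  d = 1: 𝟙(1) · φ(1497/1) = 1 · 996 = 996
  d = 3: 𝟙(3) · φ(1497/3) = 1 · 498 = 498
  d = 499: 𝟙(499) · φ(1497/499) = 1 · 2 = 2
  d = 1497: 𝟙(1497) · φ(1497/1497) = 1 · 1 = 1
Summing: (𝟙 * φ)(1497) = 996 + 498 + 2 + 1 = 1497.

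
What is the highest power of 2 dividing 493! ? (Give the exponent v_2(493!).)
v_2(493!) = 486

Legendre's formula: v_p(n!) = Σ_{k ≥ 1} ⌊n / p^k⌋. For p = 2, n = 493, the terms are:
  ⌊493/2^1⌋ = ⌊493/2⌋ = 246
  ⌊493/2^2⌋ = ⌊493/4⌋ = 123
  ⌊493/2^3⌋ = ⌊493/8⌋ = 61
  ⌊493/2^4⌋ = ⌊493/16⌋ = 30
  ⌊493/2^5⌋ = ⌊493/32⌋ = 15
  ⌊493/2^6⌋ = ⌊493/64⌋ = 7
  ⌊493/2^7⌋ = ⌊493/128⌋ = 3
  ⌊493/2^8⌋ = ⌊493/256⌋ = 1
(the next term ⌊493/2^9⌋ = 0, terminating the sum). Summing: v_2(493!) = 246 + 123 + 61 + 30 + 15 + 7 + 3 + 1 = 486.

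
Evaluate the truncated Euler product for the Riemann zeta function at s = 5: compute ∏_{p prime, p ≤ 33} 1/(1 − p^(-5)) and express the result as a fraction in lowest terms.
∏ = 1910589921595024369341325427716514697147265/1842548811291065574051999987500114856101888

The primes p ≤ 33 are [2, 3, 5, 7, 11, 13, 17, 19, 23, 29, 31]. For each prime, (1 − 1/p^5)^(-1) = p^5 / (p^5 − 1). The product is (1 − 1/2^5)^(-1), (1 − 1/3^5)^(-1), (1 − 1/5^5)^(-1), (1 − 1/7^5)^(-1), (1 − 1/11^5)^(-1), (1 − 1/13^5)^(-1), (1 − 1/17^5)^(-1), (1 − 1/19^5)^(-1), (1 − 1/23^5)^(-1), (1 − 1/29^5)^(-1), (1 − 1/31^5)^(-1) = ∏ p^5 / (p^5 − 1) = 1910589921595024369341325427716514697147265/1842548811291065574051999987500114856101888.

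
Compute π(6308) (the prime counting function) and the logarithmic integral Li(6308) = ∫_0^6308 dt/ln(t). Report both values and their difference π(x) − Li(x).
π(6308) = 820;  Li(6308) ≈ 835.72;  π(x) − Li(x) ≈ -15.72.

Direct count of primes ≤ 6308 gives π(6308) = 820. Numerical evaluation of the logarithmic integral gives Li(6308) ≈ 835.72. The difference π(x) − Li(x) ≈ -15.72 is typically negative for small/moderate x (Li(x) overestimates), though Littlewood's theorem shows this sign changes infinitely often.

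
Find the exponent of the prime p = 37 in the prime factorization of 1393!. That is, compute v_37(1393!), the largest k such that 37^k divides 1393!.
v_37(1393!) = 38

Legendre's formula: v_p(n!) = Σ_{k ≥ 1} ⌊n / p^k⌋. For p = 37, n = 1393, the terms are:
  ⌊1393/37^1⌋ = ⌊1393/37⌋ = 37
  ⌊1393/37^2⌋ = ⌊1393/1369⌋ = 1
(the next term ⌊1393/37^3⌋ = 0, terminating the sum). Summing: v_37(1393!) = 37 + 1 = 38.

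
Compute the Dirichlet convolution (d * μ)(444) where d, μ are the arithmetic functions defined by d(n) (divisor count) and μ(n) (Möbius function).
(d * μ)(444) = 1

Divisors of 444: [1, 2, 3, 4, 6, 12, 37, 74, 111, 148, 222, 444]. For each d | 444:
  d = 1: d(1) · μ(444/1) = 1 · 0 = 0
  d = 2: d(2) · μ(444/2) = 2 · -1 = -2
  d = 3: d(3) · μ(444/3) = 2 · 0 = 0
  d = 4: d(4) · μ(444/4) = 3 · 1 = 3
  d = 6: d(6) · μ(444/6) = 4 · 1 = 4
  d = 12: d(12) · μ(444/12) = 6 · -1 = -6
  d = 37: d(37) · μ(444/37) = 2 · 0 = 0
  d = 74: d(74) · μ(444/74) = 4 · 1 = 4
  d = 111: d(111) · μ(444/111) = 4 · 0 = 0
  d = 148: d(148) · μ(444/148) = 6 · -1 = -6
  d = 222: d(222) · μ(444/222) = 8 · -1 = -8
  d = 444: d(444) · μ(444/444) = 12 · 1 = 12
Summing: (d * μ)(444) = 0 + -2 + 0 + 3 + 4 + -6 + 0 + 4 + 0 + -6 + -8 + 12 = 1.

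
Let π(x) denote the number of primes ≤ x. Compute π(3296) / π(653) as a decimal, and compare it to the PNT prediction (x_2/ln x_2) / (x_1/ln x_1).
π(3296)/π(653) = 462/119 ≈ 3.8824;  PNT prediction ≈ 4.0387.

π(653) = 119 and π(3296) = 462, so π(3296)/π(653) ≈ 3.8824. The PNT-predicted ratio is (3296/ln(3296)) / (653/ln(653)) ≈ 4.0387. The two agree to within a few percent, as expected.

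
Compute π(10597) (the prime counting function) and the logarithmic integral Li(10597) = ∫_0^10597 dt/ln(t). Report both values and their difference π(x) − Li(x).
π(10597) = 1292;  Li(10597) ≈ 1310.75;  π(x) − Li(x) ≈ -18.75.

Direct count of primes ≤ 10597 gives π(10597) = 1292. Numerical evaluation of the logarithmic integral gives Li(10597) ≈ 1310.75. The difference π(x) − Li(x) ≈ -18.75 is typically negative for small/moderate x (Li(x) overestimates), though Littlewood's theorem shows this sign changes infinitely often.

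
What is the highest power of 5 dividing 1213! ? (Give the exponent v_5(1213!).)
v_5(1213!) = 300

Legendre's formula: v_p(n!) = Σ_{k ≥ 1} ⌊n / p^k⌋. For p = 5, n = 1213, the terms are:
  ⌊1213/5^1⌋ = ⌊1213/5⌋ = 242
  ⌊1213/5^2⌋ = ⌊1213/25⌋ = 48
  ⌊1213/5^3⌋ = ⌊1213/125⌋ = 9
  ⌊1213/5^4⌋ = ⌊1213/625⌋ = 1
(the next term ⌊1213/5^5⌋ = 0, terminating the sum). Summing: v_5(1213!) = 242 + 48 + 9 + 1 = 300.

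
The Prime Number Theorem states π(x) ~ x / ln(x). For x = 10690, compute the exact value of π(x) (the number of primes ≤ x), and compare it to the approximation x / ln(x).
π(10690) = 1303;  x/ln(x) ≈ 1152.30;  relative error ≈ 11.57%.

Directly count primes up to 10690: π(10690) = 1303. The PNT approximation gives 10690/ln(10690) ≈ 10690/9.27706 ≈ 1152.30. Relative error (π(x) − x/ln(x)) / π(x) ≈ 11.57%; the approximation is known to undercount slightly (Li(x) is a better estimate).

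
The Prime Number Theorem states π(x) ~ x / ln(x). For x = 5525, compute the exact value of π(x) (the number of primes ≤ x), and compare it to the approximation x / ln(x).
π(5525) = 730;  x/ln(x) ≈ 641.17;  relative error ≈ 12.17%.

Directly count primes up to 5525: π(5525) = 730. The PNT approximation gives 5525/ln(5525) ≈ 5525/8.61704 ≈ 641.17. Relative error (π(x) − x/ln(x)) / π(x) ≈ 12.17%; the approximation is known to undercount slightly (Li(x) is a better estimate).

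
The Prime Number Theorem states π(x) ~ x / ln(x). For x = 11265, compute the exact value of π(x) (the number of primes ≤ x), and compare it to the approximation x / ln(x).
π(11265) = 1362;  x/ln(x) ≈ 1207.47;  relative error ≈ 11.35%.

Directly count primes up to 11265: π(11265) = 1362. The PNT approximation gives 11265/ln(11265) ≈ 11265/9.32946 ≈ 1207.47. Relative error (π(x) − x/ln(x)) / π(x) ≈ 11.35%; the approximation is known to undercount slightly (Li(x) is a better estimate).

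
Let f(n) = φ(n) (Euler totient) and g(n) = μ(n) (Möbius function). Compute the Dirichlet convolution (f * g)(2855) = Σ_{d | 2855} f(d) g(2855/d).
(φ * μ)(2855) = 1707

Divisors of 2855: [1, 5, 571, 2855]. For each d | 2855:
  d = 1: φ(1) · μ(2855/1) = 1 · 1 = 1
  d = 5: φ(5) · μ(2855/5) = 4 · -1 = -4
  d = 571: φ(571) · μ(2855/571) = 570 · -1 = -570
  d = 2855: φ(2855) · μ(2855/2855) = 2280 · 1 = 2280
Summing: (φ * μ)(2855) = 1 + -4 + -570 + 2280 = 1707.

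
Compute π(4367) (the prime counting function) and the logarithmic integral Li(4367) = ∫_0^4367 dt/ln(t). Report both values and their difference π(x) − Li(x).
π(4367) = 596;  Li(4367) ≈ 609.38;  π(x) − Li(x) ≈ -13.38.

Direct count of primes ≤ 4367 gives π(4367) = 596. Numerical evaluation of the logarithmic integral gives Li(4367) ≈ 609.38. The difference π(x) − Li(x) ≈ -13.38 is typically negative for small/moderate x (Li(x) overestimates), though Littlewood's theorem shows this sign changes infinitely often.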